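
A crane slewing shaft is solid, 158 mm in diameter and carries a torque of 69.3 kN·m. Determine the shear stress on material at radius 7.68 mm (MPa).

J = πd⁴/32 = π(0.158)⁴/32 = 6.118×10^-5 m⁴.
Shear stress varies linearly with radius: τ = T·r/J = 69300 × 0.00768 / 6.118×10^-5 = 8.699×10^6 Pa.

8.70 MPa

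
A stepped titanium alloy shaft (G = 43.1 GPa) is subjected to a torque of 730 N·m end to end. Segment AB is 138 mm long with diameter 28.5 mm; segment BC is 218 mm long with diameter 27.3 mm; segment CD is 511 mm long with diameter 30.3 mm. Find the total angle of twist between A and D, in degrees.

11.9°

J_AB = π(0.0285)⁴/32 = 6.48×10^-8 m⁴; J_BC = π(0.0273)⁴/32 = 5.45×10^-8 m⁴; J_CD = π(0.0303)⁴/32 = 8.28×10^-8 m⁴.
θ = (T/G)·Σ L_i/J_i = (730.0/43.1×10⁹)·(0.138/6.48×10^-8 + 0.218/5.45×10^-8 + 0.511/8.28×10^-8) = 0.2084 rad.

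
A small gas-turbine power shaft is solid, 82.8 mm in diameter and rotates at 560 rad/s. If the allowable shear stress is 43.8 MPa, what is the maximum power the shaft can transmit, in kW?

J = πd⁴/32 = π(0.0828)⁴/32 = 4.614×10^-6 m⁴.
T_max = τ_allow·J/r = 4.38×10^7 × 4.614×10^-6 / 0.0414 = 4882 N·m.
ω = 560 rad/s, so P_max = T_max·ω = 2.734×10^6 W.

2730 kW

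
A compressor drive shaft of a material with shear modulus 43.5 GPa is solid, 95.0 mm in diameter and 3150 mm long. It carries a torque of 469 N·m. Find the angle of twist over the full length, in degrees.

0.243°

J = πd⁴/32 = π(0.0950)⁴/32 = 7.996×10^-6 m⁴.
θ = T·L/(G·J) = 469.0 × 3.15 / (43.5×10⁹ × 7.996×10^-6) = 4.247×10^-3 rad.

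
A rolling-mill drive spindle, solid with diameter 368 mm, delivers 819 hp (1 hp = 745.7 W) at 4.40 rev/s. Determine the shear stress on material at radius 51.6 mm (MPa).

ω = 2π·4.40 = 27.65 rad/s, so T = P/ω = 819×745.7 / 27.65 = 22090 N·m.
J = πd⁴/32 = π(0.368)⁴/32 = 1.800×10^-3 m⁴.
Shear stress varies linearly with radius: τ = T·r/J = 22090 × 0.0516 / 1.800×10^-3 = 6.331×10^5 Pa.

0.633 MPa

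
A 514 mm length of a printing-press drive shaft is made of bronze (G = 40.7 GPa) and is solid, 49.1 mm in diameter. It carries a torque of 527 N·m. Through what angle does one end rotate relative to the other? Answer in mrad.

11.7 mrad

J = πd⁴/32 = π(0.0491)⁴/32 = 5.706×10^-7 m⁴.
θ = T·L/(G·J) = 527.0 × 0.514 / (40.7×10⁹ × 5.706×10^-7) = 0.01166 rad.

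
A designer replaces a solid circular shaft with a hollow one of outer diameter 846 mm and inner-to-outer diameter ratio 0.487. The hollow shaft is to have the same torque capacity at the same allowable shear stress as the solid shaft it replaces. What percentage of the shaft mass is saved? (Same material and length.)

Equal τ_max and T ⇒ the solid shaft needs d_s³ = d_o³(1−k⁴), so d_s = 846·(1−0.487⁴)^(1/3) = 829.8 mm.
Area ratio A_h/A_s = d_o²(1−k²)/d_s² = (1−k²)/(1−k⁴)^(2/3) = 0.7928.
Mass saving = 1 − 0.7928 = 20.7 %.

20.7 %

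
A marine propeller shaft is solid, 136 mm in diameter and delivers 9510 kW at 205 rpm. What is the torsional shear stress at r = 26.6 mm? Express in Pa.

3.51e8 Pa

ω = 2π·205/60 = 21.47 rad/s, so T = P/ω = 9510×10³ / 21.47 = 443000 N·m.
J = πd⁴/32 = π(0.136)⁴/32 = 3.359×10^-5 m⁴.
Shear stress varies linearly with radius: τ = T·r/J = 443000 × 0.0266 / 3.359×10^-5 = 3.509×10^8 Pa.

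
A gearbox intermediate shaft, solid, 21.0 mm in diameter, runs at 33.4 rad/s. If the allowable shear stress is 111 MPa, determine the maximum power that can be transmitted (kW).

6.74 kW

J = πd⁴/32 = π(0.0210)⁴/32 = 1.909×10^-8 m⁴.
T_max = τ_allow·J/r = 1.11×10^8 × 1.909×10^-8 / 0.0105 = 201.8 N·m.
ω = 33.4 rad/s, so P_max = T_max·ω = 6742 W.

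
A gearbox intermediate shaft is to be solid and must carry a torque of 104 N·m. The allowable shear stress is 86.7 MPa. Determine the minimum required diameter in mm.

For a solid shaft τ_max = 16T/(πd³), so d = (16T/(π τ_allow))^(1/3) = (16·104.0/(π·8.67×10^7))^(1/3) = 0.01828 m.

18.3 mm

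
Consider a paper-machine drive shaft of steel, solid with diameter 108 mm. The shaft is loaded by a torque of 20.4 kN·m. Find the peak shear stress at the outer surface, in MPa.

82.5 MPa

J = πd⁴/32 = π(0.108)⁴/32 = 1.336×10^-5 m⁴.
τ_max = T·r/J = 20400 × 0.0540 / 1.336×10^-5 = 8.248×10^7 Pa.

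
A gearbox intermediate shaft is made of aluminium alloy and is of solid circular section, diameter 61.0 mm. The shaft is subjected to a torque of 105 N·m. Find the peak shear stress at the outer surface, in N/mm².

J = πd⁴/32 = π(0.0610)⁴/32 = 1.359×10^-6 m⁴.
τ_max = T·r/J = 105.0 × 0.0305 / 1.359×10^-6 = 2.356×10^6 Pa.

2.36 N/mm²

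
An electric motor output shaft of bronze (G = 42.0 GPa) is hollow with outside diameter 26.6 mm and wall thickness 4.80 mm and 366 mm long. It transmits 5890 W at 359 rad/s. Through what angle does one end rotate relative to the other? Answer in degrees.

ω = 359 rad/s, so T = P/ω = 5890 / 359.0 = 16.41 N·m.
J = π(d_o⁴ − d_i⁴)/32 = π(0.0266⁴ − 0.0170⁴)/32 = 4.095×10^-8 m⁴.
θ = T·L/(G·J) = 16.41 × 0.366 / (42.0×10⁹ × 4.095×10^-8) = 3.491×10^-3 rad.

0.200°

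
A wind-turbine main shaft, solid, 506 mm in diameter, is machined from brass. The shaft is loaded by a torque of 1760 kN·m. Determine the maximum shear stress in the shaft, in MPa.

J = πd⁴/32 = π(0.506)⁴/32 = 6.436×10^-3 m⁴.
τ_max = T·r/J = 1.760e6 × 0.253 / 6.436×10^-3 = 6.919×10^7 Pa.

69.2 MPa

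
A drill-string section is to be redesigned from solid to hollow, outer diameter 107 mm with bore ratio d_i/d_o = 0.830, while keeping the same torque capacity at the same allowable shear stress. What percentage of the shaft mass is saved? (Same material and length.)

Equal τ_max and T ⇒ the solid shaft needs d_s³ = d_o³(1−k⁴), so d_s = 107·(1−0.830⁴)^(1/3) = 86.34 mm.
Area ratio A_h/A_s = d_o²(1−k²)/d_s² = (1−k²)/(1−k⁴)^(2/3) = 0.4778.
Mass saving = 1 − 0.4778 = 52.2 %.

52.2 %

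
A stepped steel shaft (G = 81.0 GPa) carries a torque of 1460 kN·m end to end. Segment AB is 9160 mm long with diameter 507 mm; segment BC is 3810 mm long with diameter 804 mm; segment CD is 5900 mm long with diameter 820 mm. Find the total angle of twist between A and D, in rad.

J_AB = π(0.507)⁴/32 = 6.49×10^-3 m⁴; J_BC = π(0.804)⁴/32 = 0.0410 m⁴; J_CD = π(0.820)⁴/32 = 0.0444 m⁴.
θ = (T/G)·Σ L_i/J_i = (1.460e6/81.0×10⁹)·(9.16/6.49×10^-3 + 3.81/0.0410 + 5.90/0.0444) = 0.02952 rad.

0.0295 rad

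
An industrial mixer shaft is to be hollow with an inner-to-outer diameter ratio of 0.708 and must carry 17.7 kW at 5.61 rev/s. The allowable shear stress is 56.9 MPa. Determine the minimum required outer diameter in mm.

ω = 2π·5.61 = 35.25 rad/s, so T = P/ω = 17.7×10³ / 35.25 = 502.1 N·m.
For a hollow shaft with d_i/d_o = 0.708: τ_max = 16T/(π d_o³ (1−k⁴)), so d_o = [16T/(π τ_allow (1−k⁴))]^(1/3) = [16·502.1/(π·5.69×10^7·0.7487)]^(1/3) = 0.03915 m.

39.2 mm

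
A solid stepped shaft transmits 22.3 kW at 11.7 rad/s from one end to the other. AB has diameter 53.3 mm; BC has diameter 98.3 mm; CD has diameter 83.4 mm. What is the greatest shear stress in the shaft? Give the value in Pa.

6.41e7 Pa

ω = 11.7 rad/s, so T = P/ω = 22.3×10³ / 11.70 = 1906 N·m.
Under the same torque, τ_max = 16T/(πd³) is largest where d is smallest — segment AB (d = 53.3 mm).
τ_max = 16·1906/(π·(0.0533)³) = 6.411×10^7 Pa.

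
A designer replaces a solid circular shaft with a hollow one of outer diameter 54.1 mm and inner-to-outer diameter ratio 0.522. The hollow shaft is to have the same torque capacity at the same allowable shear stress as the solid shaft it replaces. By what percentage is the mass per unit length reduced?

Equal τ_max and T ⇒ the solid shaft needs d_s³ = d_o³(1−k⁴), so d_s = 54.1·(1−0.522⁴)^(1/3) = 52.73 mm.
Area ratio A_h/A_s = d_o²(1−k²)/d_s² = (1−k²)/(1−k⁴)^(2/3) = 0.7659.
Mass saving = 1 − 0.7659 = 23.4 %.

23.4 %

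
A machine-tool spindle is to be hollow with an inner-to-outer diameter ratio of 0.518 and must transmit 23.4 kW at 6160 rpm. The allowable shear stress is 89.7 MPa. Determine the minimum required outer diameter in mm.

ω = 2π·6160/60 = 645.1 rad/s, so T = P/ω = 23.4×10³ / 645.1 = 36.27 N·m.
For a hollow shaft with d_i/d_o = 0.518: τ_max = 16T/(π d_o³ (1−k⁴)), so d_o = [16T/(π τ_allow (1−k⁴))]^(1/3) = [16·36.27/(π·8.97×10^7·0.9280)]^(1/3) = 0.01304 m.

13.0 mm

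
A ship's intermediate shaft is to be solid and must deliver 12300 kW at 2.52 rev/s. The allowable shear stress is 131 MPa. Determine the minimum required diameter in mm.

311 mm

ω = 2π·2.52 = 15.83 rad/s, so T = P/ω = 12300×10³ / 15.83 = 776800 N·m.
For a solid shaft τ_max = 16T/(πd³), so d = (16T/(π τ_allow))^(1/3) = (16·776800/(π·1.31×10^8))^(1/3) = 0.3114 m.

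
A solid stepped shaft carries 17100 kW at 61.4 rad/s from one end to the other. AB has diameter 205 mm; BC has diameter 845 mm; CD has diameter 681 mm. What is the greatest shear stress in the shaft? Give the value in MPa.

ω = 61.4 rad/s, so T = P/ω = 17100×10³ / 61.40 = 278500 N·m.
Under the same torque, τ_max = 16T/(πd³) is largest where d is smallest — segment AB (d = 205 mm).
τ_max = 16·278500/(π·(0.205)³) = 1.646×10^8 Pa.

165 MPa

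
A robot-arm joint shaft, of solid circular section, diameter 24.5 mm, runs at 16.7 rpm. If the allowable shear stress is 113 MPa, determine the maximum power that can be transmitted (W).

J = πd⁴/32 = π(0.0245)⁴/32 = 3.537×10^-8 m⁴.
T_max = τ_allow·J/r = 1.13×10^8 × 3.537×10^-8 / 0.0123 = 326.3 N·m.
ω = 2π·16.7/60 = 1.749 rad/s, so P_max = T_max·ω = 570.6 W.

571 W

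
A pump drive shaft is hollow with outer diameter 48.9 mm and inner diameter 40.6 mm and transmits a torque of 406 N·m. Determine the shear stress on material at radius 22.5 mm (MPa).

J = π(d_o⁴ − d_i⁴)/32 = π(0.0489⁴ − 0.0406⁴)/32 = 2.946×10^-7 m⁴.
Shear stress varies linearly with radius: τ = T·r/J = 406.0 × 0.0225 / 2.946×10^-7 = 3.101×10^7 Pa.

31.0 MPa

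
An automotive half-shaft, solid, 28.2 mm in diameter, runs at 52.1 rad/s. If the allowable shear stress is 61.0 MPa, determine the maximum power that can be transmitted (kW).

J = πd⁴/32 = π(0.0282)⁴/32 = 6.209×10^-8 m⁴.
T_max = τ_allow·J/r = 6.10×10^7 × 6.209×10^-8 / 0.0141 = 268.6 N·m.
ω = 52.1 rad/s, so P_max = T_max·ω = 1.399×10^4 W.

14.0 kW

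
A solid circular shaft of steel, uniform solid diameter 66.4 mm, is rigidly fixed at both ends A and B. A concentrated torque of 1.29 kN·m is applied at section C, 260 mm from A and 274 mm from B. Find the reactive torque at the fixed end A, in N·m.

662 N·m

With uniform GJ and both ends fixed, compatibility θ_AC = θ_CB gives T_A·a = T_B·b, together with T_A + T_B = T₀.
T_A = T₀·b/(a+b) = 1290·274/534.0 = 661.9 N·m; T_B = 628.1 N·m.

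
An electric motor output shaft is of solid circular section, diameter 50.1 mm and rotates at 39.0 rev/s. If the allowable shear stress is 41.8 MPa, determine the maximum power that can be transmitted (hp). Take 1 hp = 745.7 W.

J = πd⁴/32 = π(0.0501)⁴/32 = 6.185×10^-7 m⁴.
T_max = τ_allow·J/r = 4.18×10^7 × 6.185×10^-7 / 0.0250 = 1032 N·m.
ω = 2π·39.0 = 245.0 rad/s, so P_max = T_max·ω = 2.529×10^5 W.

339 hp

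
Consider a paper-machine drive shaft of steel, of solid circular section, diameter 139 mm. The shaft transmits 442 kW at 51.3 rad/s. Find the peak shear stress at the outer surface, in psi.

2370 psi

ω = 51.3 rad/s, so T = P/ω = 442×10³ / 51.30 = 8616 N·m.
J = πd⁴/32 = π(0.139)⁴/32 = 3.665×10^-5 m⁴.
τ_max = T·r/J = 8616 × 0.0695 / 3.665×10^-5 = 1.634×10^7 Pa.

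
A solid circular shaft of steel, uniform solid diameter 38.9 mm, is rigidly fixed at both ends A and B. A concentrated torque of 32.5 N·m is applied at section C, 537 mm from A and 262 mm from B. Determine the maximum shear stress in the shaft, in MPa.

With uniform GJ and both ends fixed, compatibility θ_AC = θ_CB gives T_A·a = T_B·b, together with T_A + T_B = T₀.
T_A = T₀·b/(a+b) = 32.50·262/799.0 = 10.66 N·m; T_B = 21.84 N·m.
τ in each portion: τ_AC = 9.22×10^5 Pa, τ_CB = 1.89×10^6 Pa; maximum is in CB.
τ_max = T_CB·r/J = 21.84·0.0194/2.25×10^-7 = 1.890×10^6 Pa.

1.89 MPa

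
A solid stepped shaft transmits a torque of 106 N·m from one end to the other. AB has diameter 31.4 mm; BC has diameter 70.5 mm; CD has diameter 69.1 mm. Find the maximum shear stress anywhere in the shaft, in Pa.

Under the same torque, τ_max = 16T/(πd³) is largest where d is smallest — segment AB (d = 31.4 mm).
τ_max = 16·106.0/(π·(0.0314)³) = 1.744×10^7 Pa.

1.74e7 Pa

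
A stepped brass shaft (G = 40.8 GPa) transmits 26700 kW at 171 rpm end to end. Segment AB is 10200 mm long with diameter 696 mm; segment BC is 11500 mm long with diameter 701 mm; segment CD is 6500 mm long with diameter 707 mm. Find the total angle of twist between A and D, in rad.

0.0436 rad

ω = 2π·171/60 = 17.91 rad/s, so T = P/ω = 26700×10³ / 17.91 = 1.491e6 N·m.
J_AB = π(0.696)⁴/32 = 0.0230 m⁴; J_BC = π(0.701)⁴/32 = 0.0237 m⁴; J_CD = π(0.707)⁴/32 = 0.0245 m⁴.
θ = (T/G)·Σ L_i/J_i = (1.491e6/40.8×10⁹)·(10.2/0.0230 + 11.5/0.0237 + 6.50/0.0245) = 0.04359 rad.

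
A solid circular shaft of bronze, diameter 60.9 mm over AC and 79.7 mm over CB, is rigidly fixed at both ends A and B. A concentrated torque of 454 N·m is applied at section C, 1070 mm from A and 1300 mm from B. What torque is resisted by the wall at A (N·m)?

Compatibility: T_A·a/J_AC = T_B·b/J_CB with T_A + T_B = T₀.
J_AC = 1.35×10^-6 m⁴, J_CB = 3.96×10^-6 m⁴, so T_A = T₀·(J_AC/a)/((J_AC/a)+(J_CB/b)) = 133.0 N·m, T_B = 321.0 N·m.

133 N·m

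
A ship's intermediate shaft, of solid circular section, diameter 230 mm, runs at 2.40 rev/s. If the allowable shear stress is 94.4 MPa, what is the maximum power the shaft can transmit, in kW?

3400 kW

J = πd⁴/32 = π(0.230)⁴/32 = 2.747×10^-4 m⁴.
T_max = τ_allow·J/r = 9.44×10^7 × 2.747×10^-4 / 0.115 = 225500 N·m.
ω = 2π·2.40 = 15.08 rad/s, so P_max = T_max·ω = 3.401×10^6 W.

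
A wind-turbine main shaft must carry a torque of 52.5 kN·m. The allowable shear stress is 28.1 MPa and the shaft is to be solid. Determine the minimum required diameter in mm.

For a solid shaft τ_max = 16T/(πd³), so d = (16T/(π τ_allow))^(1/3) = (16·52500/(π·2.81×10^7))^(1/3) = 0.2119 m.

212 mm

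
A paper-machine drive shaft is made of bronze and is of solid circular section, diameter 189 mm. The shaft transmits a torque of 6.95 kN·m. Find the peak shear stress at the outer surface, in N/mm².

J = πd⁴/32 = π(0.189)⁴/32 = 1.253×10^-4 m⁴.
τ_max = T·r/J = 6950 × 0.0945 / 1.253×10^-4 = 5.243×10^6 Pa.

5.24 N/mm²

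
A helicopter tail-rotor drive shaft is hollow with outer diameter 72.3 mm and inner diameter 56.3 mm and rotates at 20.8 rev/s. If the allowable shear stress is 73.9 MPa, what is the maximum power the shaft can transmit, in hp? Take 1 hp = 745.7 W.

608 hp

J = π(d_o⁴ − d_i⁴)/32 = π(0.0723⁴ − 0.0563⁴)/32 = 1.696×10^-6 m⁴.
T_max = τ_allow·J/r = 7.39×10^7 × 1.696×10^-6 / 0.0362 = 3468 N·m.
ω = 2π·20.8 = 130.7 rad/s, so P_max = T_max·ω = 4.532×10^5 W.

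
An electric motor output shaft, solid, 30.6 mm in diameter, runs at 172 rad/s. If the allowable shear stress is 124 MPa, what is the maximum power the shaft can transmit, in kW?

120 kW

J = πd⁴/32 = π(0.0306)⁴/32 = 8.608×10^-8 m⁴.
T_max = τ_allow·J/r = 1.24×10^8 × 8.608×10^-8 / 0.0153 = 697.6 N·m.
ω = 172 rad/s, so P_max = T_max·ω = 1.200×10^5 W.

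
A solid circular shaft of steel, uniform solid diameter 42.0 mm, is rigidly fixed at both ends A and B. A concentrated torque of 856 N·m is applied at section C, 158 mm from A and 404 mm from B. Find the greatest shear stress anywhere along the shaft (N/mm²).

With uniform GJ and both ends fixed, compatibility θ_AC = θ_CB gives T_A·a = T_B·b, together with T_A + T_B = T₀.
T_A = T₀·b/(a+b) = 856.0·404/562.0 = 615.3 N·m; T_B = 240.7 N·m.
τ in each portion: τ_AC = 4.23×10^7 Pa, τ_CB = 1.65×10^7 Pa; maximum is in AC.
τ_max = T_AC·r/J = 615.3·0.0210/3.05×10^-7 = 4.230×10^7 Pa.

42.3 N/mm²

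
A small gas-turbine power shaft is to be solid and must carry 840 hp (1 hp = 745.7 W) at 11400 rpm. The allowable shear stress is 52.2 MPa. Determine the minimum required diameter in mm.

ω = 2π·11400/60 = 1194 rad/s, so T = P/ω = 840×745.7 / 1194 = 524.7 N·m.
For a solid shaft τ_max = 16T/(πd³), so d = (16T/(π τ_allow))^(1/3) = (16·524.7/(π·5.22×10^7))^(1/3) = 0.03713 m.

37.1 mm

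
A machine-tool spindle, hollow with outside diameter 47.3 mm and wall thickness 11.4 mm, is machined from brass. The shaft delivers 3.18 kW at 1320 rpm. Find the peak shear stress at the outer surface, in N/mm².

ω = 2π·1320/60 = 138.2 rad/s, so T = P/ω = 3.18×10³ / 138.2 = 23.01 N·m.
J = π(d_o⁴ − d_i⁴)/32 = π(0.0473⁴ − 0.0245⁴)/32 = 4.560×10^-7 m⁴.
τ_max = T·r/J = 23.01 × 0.0236 / 4.560×10^-7 = 1.193×10^6 Pa.

1.19 N/mm²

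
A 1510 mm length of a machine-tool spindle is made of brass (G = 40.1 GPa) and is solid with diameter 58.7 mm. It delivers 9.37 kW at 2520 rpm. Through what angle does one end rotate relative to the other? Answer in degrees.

0.0657°

ω = 2π·2520/60 = 263.9 rad/s, so T = P/ω = 9.37×10³ / 263.9 = 35.51 N·m.
J = πd⁴/32 = π(0.0587)⁴/32 = 1.166×10^-6 m⁴.
θ = T·L/(G·J) = 35.51 × 1.51 / (40.1×10⁹ × 1.166×10^-6) = 1.147×10^-3 rad.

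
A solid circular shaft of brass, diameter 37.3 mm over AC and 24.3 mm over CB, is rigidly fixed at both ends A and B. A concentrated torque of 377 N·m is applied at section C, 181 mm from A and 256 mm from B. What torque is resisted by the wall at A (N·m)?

334 N·m

Compatibility: T_A·a/J_AC = T_B·b/J_CB with T_A + T_B = T₀.
J_AC = 1.90×10^-7 m⁴, J_CB = 3.42×10^-8 m⁴, so T_A = T₀·(J_AC/a)/((J_AC/a)+(J_CB/b)) = 334.4 N·m, T_B = 42.59 N·m.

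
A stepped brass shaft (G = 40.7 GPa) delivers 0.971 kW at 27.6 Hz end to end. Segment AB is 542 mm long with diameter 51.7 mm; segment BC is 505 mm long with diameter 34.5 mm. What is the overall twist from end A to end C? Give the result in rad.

6.06e-4 rad

ω = 2π·27.6 = 173.4 rad/s, so T = P/ω = 0.971×10³ / 173.4 = 5.599 N·m.
J_AB = π(0.0517)⁴/32 = 7.01×10^-7 m⁴; J_BC = π(0.0345)⁴/32 = 1.39×10^-7 m⁴.
θ = (T/G)·Σ L_i/J_i = (5.599/40.7×10⁹)·(0.542/7.01×10^-7 + 0.505/1.39×10^-7) = 6.058×10^-4 rad.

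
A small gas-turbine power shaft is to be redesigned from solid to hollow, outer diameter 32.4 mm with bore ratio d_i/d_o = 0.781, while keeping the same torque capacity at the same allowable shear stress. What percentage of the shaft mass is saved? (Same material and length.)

46.8 %

Equal τ_max and T ⇒ the solid shaft needs d_s³ = d_o³(1−k⁴), so d_s = 32.4·(1−0.781⁴)^(1/3) = 27.75 mm.
Area ratio A_h/A_s = d_o²(1−k²)/d_s² = (1−k²)/(1−k⁴)^(2/3) = 0.5319.
Mass saving = 1 − 0.5319 = 46.8 %.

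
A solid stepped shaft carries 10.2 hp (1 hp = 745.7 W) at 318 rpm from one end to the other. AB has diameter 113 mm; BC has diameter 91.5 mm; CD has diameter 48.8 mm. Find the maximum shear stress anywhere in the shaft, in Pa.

1.00e7 Pa

ω = 2π·318/60 = 33.30 rad/s, so T = P/ω = 10.2×745.7 / 33.30 = 228.4 N·m.
Under the same torque, τ_max = 16T/(πd³) is largest where d is smallest — segment CD (d = 48.8 mm).
τ_max = 16·228.4/(π·(0.0488)³) = 1.001×10^7 Pa.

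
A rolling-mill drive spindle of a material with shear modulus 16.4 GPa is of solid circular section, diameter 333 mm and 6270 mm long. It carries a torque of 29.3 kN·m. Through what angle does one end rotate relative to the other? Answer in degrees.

J = πd⁴/32 = π(0.333)⁴/32 = 1.207×10^-3 m⁴.
θ = T·L/(G·J) = 29300 × 6.27 / (16.4×10⁹ × 1.207×10^-3) = 9.279×10^-3 rad.

0.532°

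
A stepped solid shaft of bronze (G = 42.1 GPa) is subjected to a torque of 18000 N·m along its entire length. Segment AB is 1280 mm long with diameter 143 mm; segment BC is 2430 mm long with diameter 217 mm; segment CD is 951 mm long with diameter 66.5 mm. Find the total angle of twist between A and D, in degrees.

13.2°

J_AB = π(0.143)⁴/32 = 4.11×10^-5 m⁴; J_BC = π(0.217)⁴/32 = 2.18×10^-4 m⁴; J_CD = π(0.0665)⁴/32 = 1.92×10^-6 m⁴.
θ = (T/G)·Σ L_i/J_i = (18000/42.1×10⁹)·(1.28/4.11×10^-5 + 2.43/2.18×10^-4 + 0.951/1.92×10^-6) = 0.2299 rad.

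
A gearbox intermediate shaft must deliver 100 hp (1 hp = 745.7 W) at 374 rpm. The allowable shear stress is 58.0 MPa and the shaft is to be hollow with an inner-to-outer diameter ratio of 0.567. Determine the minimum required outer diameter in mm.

ω = 2π·374/60 = 39.17 rad/s, so T = P/ω = 100×745.7 / 39.17 = 1904 N·m.
For a hollow shaft with d_i/d_o = 0.567: τ_max = 16T/(π d_o³ (1−k⁴)), so d_o = [16T/(π τ_allow (1−k⁴))]^(1/3) = [16·1904/(π·5.80×10^7·0.8966)]^(1/3) = 0.05713 m.

57.1 mm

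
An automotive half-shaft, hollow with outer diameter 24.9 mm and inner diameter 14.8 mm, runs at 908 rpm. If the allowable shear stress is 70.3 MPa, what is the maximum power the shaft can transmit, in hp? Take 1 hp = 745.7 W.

J = π(d_o⁴ − d_i⁴)/32 = π(0.0249⁴ − 0.0148⁴)/32 = 3.303×10^-8 m⁴.
T_max = τ_allow·J/r = 7.03×10^7 × 3.303×10^-8 / 0.0124 = 186.5 N·m.
ω = 2π·908/60 = 95.09 rad/s, so P_max = T_max·ω = 1.773×10^4 W.

23.8 hp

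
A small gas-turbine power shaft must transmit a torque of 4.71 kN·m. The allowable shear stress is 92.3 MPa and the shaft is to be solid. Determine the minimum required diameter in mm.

63.8 mm

For a solid shaft τ_max = 16T/(πd³), so d = (16T/(π τ_allow))^(1/3) = (16·4710/(π·9.23×10^7))^(1/3) = 0.06382 m.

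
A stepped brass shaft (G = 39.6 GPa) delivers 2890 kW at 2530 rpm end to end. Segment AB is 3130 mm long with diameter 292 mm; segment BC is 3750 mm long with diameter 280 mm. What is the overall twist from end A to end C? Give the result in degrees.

ω = 2π·2530/60 = 264.9 rad/s, so T = P/ω = 2890×10³ / 264.9 = 10910 N·m.
J_AB = π(0.292)⁴/32 = 7.14×10^-4 m⁴; J_BC = π(0.280)⁴/32 = 6.03×10^-4 m⁴.
θ = (T/G)·Σ L_i/J_i = (10910/39.6×10⁹)·(3.13/7.14×10^-4 + 3.75/6.03×10^-4) = 2.920×10^-3 rad.

0.167°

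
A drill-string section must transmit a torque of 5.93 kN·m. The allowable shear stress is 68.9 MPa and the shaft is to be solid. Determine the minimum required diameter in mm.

76.0 mm

For a solid shaft τ_max = 16T/(πd³), so d = (16T/(π τ_allow))^(1/3) = (16·5930/(π·6.89×10^7))^(1/3) = 0.07596 m.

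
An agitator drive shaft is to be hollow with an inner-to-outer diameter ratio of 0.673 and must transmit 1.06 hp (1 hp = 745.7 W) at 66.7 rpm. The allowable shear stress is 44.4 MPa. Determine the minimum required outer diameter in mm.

ω = 2π·66.7/60 = 6.985 rad/s, so T = P/ω = 1.06×745.7 / 6.985 = 113.2 N·m.
For a hollow shaft with d_i/d_o = 0.673: τ_max = 16T/(π d_o³ (1−k⁴)), so d_o = [16T/(π τ_allow (1−k⁴))]^(1/3) = [16·113.2/(π·4.44×10^7·0.7949)]^(1/3) = 0.02537 m.

25.4 mm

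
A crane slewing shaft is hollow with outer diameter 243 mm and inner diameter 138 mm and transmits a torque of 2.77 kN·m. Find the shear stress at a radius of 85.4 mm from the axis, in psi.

112 psi

J = π(d_o⁴ − d_i⁴)/32 = π(0.243⁴ − 0.138⁴)/32 = 3.067×10^-4 m⁴.
Shear stress varies linearly with radius: τ = T·r/J = 2770 × 0.0854 / 3.067×10^-4 = 7.713×10^5 Pa.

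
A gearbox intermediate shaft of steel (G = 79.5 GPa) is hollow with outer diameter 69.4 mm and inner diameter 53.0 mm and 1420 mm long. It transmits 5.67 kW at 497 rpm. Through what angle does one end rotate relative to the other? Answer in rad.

ω = 2π·497/60 = 52.05 rad/s, so T = P/ω = 5.67×10³ / 52.05 = 108.9 N·m.
J = π(d_o⁴ − d_i⁴)/32 = π(0.0694⁴ − 0.0530⁴)/32 = 1.503×10^-6 m⁴.
θ = T·L/(G·J) = 108.9 × 1.42 / (79.5×10⁹ × 1.503×10^-6) = 1.295×10^-3 rad.

0.00129 rad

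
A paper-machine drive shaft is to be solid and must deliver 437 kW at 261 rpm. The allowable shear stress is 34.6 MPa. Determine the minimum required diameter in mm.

133 mm

ω = 2π·261/60 = 27.33 rad/s, so T = P/ω = 437×10³ / 27.33 = 15990 N·m.
For a solid shaft τ_max = 16T/(πd³), so d = (16T/(π τ_allow))^(1/3) = (16·15990/(π·3.46×10^7))^(1/3) = 0.1330 m.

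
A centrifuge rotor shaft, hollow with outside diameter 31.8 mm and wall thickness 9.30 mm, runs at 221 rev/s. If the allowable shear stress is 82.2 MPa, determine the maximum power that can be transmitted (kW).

J = π(d_o⁴ − d_i⁴)/32 = π(0.0318⁴ − 0.0132⁴)/32 = 9.741×10^-8 m⁴.
T_max = τ_allow·J/r = 8.22×10^7 × 9.741×10^-8 / 0.0159 = 503.6 N·m.
ω = 2π·221 = 1389 rad/s, so P_max = T_max·ω = 6.993×10^5 W.

699 kW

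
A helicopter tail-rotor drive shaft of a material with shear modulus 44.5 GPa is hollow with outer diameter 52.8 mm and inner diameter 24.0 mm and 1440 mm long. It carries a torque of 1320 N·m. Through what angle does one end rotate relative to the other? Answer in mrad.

J = π(d_o⁴ − d_i⁴)/32 = π(0.0528⁴ − 0.0240⁴)/32 = 7.304×10^-7 m⁴.
θ = T·L/(G·J) = 1320 × 1.44 / (44.5×10⁹ × 7.304×10^-7) = 0.05848 rad.

58.5 mrad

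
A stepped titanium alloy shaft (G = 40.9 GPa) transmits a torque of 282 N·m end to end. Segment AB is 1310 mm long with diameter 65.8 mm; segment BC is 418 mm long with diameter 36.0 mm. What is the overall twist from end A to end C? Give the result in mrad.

22.4 mrad

J_AB = π(0.0658)⁴/32 = 1.84×10^-6 m⁴; J_BC = π(0.0360)⁴/32 = 1.65×10^-7 m⁴.
θ = (T/G)·Σ L_i/J_i = (282.0/40.9×10⁹)·(1.31/1.84×10^-6 + 0.418/1.65×10^-7) = 0.02239 rad.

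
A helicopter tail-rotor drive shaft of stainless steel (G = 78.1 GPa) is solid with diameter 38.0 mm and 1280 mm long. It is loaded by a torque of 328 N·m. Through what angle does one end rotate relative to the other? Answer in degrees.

J = πd⁴/32 = π(0.0380)⁴/32 = 2.047×10^-7 m⁴.
θ = T·L/(G·J) = 328.0 × 1.28 / (78.1×10⁹ × 2.047×10^-7) = 0.02626 rad.

1.50°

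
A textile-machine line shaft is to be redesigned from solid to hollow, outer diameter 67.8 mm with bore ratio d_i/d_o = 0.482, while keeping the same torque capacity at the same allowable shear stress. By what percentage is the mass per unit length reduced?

Equal τ_max and T ⇒ the solid shaft needs d_s³ = d_o³(1−k⁴), so d_s = 67.8·(1−0.482⁴)^(1/3) = 66.56 mm.
Area ratio A_h/A_s = d_o²(1−k²)/d_s² = (1−k²)/(1−k⁴)^(2/3) = 0.7966.
Mass saving = 1 − 0.7966 = 20.3 %.

20.3 %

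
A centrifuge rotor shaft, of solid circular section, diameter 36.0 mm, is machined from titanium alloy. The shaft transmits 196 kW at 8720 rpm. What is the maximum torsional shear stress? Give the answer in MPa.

ω = 2π·8720/60 = 913.2 rad/s, so T = P/ω = 196×10³ / 913.2 = 214.6 N·m.
J = πd⁴/32 = π(0.0360)⁴/32 = 1.649×10^-7 m⁴.
τ_max = T·r/J = 214.6 × 0.0180 / 1.649×10^-7 = 2.343×10^7 Pa.

23.4 MPa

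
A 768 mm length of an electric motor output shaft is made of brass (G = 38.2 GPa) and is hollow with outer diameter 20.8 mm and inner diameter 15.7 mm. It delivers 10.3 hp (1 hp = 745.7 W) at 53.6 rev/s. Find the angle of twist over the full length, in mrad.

ω = 2π·53.6 = 336.8 rad/s, so T = P/ω = 10.3×745.7 / 336.8 = 22.81 N·m.
J = π(d_o⁴ − d_i⁴)/32 = π(0.0208⁴ − 0.0157⁴)/32 = 1.241×10^-8 m⁴.
θ = T·L/(G·J) = 22.81 × 0.768 / (38.2×10⁹ × 1.241×10^-8) = 0.03694 rad.

36.9 mrad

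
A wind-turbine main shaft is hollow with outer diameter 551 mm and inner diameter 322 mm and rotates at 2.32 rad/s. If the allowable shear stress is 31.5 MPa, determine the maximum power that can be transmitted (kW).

J = π(d_o⁴ − d_i⁴)/32 = π(0.551⁴ − 0.322⁴)/32 = 7.994×10^-3 m⁴.
T_max = τ_allow·J/r = 3.15×10^7 × 7.994×10^-3 / 0.276 = 914000 N·m.
ω = 2.32 rad/s, so P_max = T_max·ω = 2.120×10^6 W.

2120 kW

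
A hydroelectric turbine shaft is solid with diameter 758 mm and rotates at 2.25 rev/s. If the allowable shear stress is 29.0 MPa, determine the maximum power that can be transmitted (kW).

35100 kW

J = πd⁴/32 = π(0.758)⁴/32 = 0.03241 m⁴.
T_max = τ_allow·J/r = 2.90×10^7 × 0.03241 / 0.379 = 2.480e6 N·m.
ω = 2π·2.25 = 14.14 rad/s, so P_max = T_max·ω = 3.506×10^7 W.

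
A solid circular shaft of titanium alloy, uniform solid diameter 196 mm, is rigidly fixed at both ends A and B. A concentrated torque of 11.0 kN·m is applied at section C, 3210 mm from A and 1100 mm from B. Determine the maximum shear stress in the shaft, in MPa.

5.54 MPa

With uniform GJ and both ends fixed, compatibility θ_AC = θ_CB gives T_A·a = T_B·b, together with T_A + T_B = T₀.
T_A = T₀·b/(a+b) = 11000·1100/4310 = 2807 N·m; T_B = 8193 N·m.
τ in each portion: τ_AC = 1.90×10^6 Pa, τ_CB = 5.54×10^6 Pa; maximum is in CB.
τ_max = T_CB·r/J = 8193·0.0980/1.45×10^-4 = 5.541×10^6 Pa.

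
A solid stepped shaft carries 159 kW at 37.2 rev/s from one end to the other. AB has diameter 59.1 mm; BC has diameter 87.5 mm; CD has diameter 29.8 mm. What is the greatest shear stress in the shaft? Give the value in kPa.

ω = 2π·37.2 = 233.7 rad/s, so T = P/ω = 159×10³ / 233.7 = 680.3 N·m.
Under the same torque, τ_max = 16T/(πd³) is largest where d is smallest — segment CD (d = 29.8 mm).
τ_max = 16·680.3/(π·(0.0298)³) = 1.309×10^8 Pa.

131000 kPa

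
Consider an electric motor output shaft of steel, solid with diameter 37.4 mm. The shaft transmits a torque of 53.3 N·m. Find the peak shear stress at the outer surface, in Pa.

5.19e6 Pa

J = πd⁴/32 = π(0.0374)⁴/32 = 1.921×10^-7 m⁴.
τ_max = T·r/J = 53.30 × 0.0187 / 1.921×10^-7 = 5.189×10^6 Pa.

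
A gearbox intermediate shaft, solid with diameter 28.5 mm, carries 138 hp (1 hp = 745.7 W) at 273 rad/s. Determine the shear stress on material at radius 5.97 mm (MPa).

34.7 MPa

ω = 273 rad/s, so T = P/ω = 138×745.7 / 273.0 = 376.9 N·m.
J = πd⁴/32 = π(0.0285)⁴/32 = 6.477×10^-8 m⁴.
Shear stress varies linearly with radius: τ = T·r/J = 376.9 × 0.00597 / 6.477×10^-8 = 3.474×10^7 Pa.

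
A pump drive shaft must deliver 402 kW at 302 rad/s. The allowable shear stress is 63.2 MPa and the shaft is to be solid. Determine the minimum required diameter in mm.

ω = 302 rad/s, so T = P/ω = 402×10³ / 302.0 = 1331 N·m.
For a solid shaft τ_max = 16T/(πd³), so d = (16T/(π τ_allow))^(1/3) = (16·1331/(π·6.32×10^7))^(1/3) = 0.04751 m.

47.5 mm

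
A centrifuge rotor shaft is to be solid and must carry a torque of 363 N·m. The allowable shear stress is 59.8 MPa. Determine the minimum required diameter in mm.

31.4 mm

For a solid shaft τ_max = 16T/(πd³), so d = (16T/(π τ_allow))^(1/3) = (16·363.0/(π·5.98×10^7))^(1/3) = 0.03139 m.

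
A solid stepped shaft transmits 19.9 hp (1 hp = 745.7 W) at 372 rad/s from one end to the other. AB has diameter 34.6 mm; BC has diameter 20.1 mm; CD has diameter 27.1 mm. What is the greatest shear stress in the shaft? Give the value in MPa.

ω = 372 rad/s, so T = P/ω = 19.9×745.7 / 372.0 = 39.89 N·m.
Under the same torque, τ_max = 16T/(πd³) is largest where d is smallest — segment BC (d = 20.1 mm).
τ_max = 16·39.89/(π·(0.0201)³) = 2.502×10^7 Pa.

25.0 MPa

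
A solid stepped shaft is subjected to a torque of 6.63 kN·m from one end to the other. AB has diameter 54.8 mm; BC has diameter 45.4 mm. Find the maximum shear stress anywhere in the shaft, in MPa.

Under the same torque, τ_max = 16T/(πd³) is largest where d is smallest — segment BC (d = 45.4 mm).
τ_max = 16·6630/(π·(0.0454)³) = 3.608×10^8 Pa.

361 MPa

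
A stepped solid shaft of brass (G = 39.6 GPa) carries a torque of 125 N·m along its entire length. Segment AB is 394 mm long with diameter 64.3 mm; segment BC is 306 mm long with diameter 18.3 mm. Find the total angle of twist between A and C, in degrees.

5.07°

J_AB = π(0.0643)⁴/32 = 1.68×10^-6 m⁴; J_BC = π(0.0183)⁴/32 = 1.10×10^-8 m⁴.
θ = (T/G)·Σ L_i/J_i = (125.0/39.6×10⁹)·(0.394/1.68×10^-6 + 0.306/1.10×10^-8) = 0.08847 rad.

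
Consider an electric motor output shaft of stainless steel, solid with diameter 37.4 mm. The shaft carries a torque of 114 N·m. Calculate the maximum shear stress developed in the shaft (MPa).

J = πd⁴/32 = π(0.0374)⁴/32 = 1.921×10^-7 m⁴.
τ_max = T·r/J = 114.0 × 0.0187 / 1.921×10^-7 = 1.110×10^7 Pa.

11.1 MPa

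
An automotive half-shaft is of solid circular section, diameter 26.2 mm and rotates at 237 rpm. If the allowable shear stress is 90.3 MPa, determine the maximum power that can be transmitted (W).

7910 W

J = πd⁴/32 = π(0.0262)⁴/32 = 4.626×10^-8 m⁴.
T_max = τ_allow·J/r = 9.03×10^7 × 4.626×10^-8 / 0.0131 = 318.9 N·m.
ω = 2π·237/60 = 24.82 rad/s, so P_max = T_max·ω = 7914 W.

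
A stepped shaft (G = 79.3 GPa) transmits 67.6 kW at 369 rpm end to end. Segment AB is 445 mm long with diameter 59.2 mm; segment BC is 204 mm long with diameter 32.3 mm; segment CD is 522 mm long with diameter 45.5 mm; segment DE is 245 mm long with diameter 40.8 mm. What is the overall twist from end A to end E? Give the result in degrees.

5.59°

ω = 2π·369/60 = 38.64 rad/s, so T = P/ω = 67.6×10³ / 38.64 = 1749 N·m.
J_AB = π(0.0592)⁴/32 = 1.21×10^-6 m⁴; J_BC = π(0.0323)⁴/32 = 1.07×10^-7 m⁴; J_CD = π(0.0455)⁴/32 = 4.21×10^-7 m⁴; J_DE = π(0.0408)⁴/32 = 2.72×10^-7 m⁴.
θ = (T/G)·Σ L_i/J_i = (1749/79.3×10⁹)·(0.445/1.21×10^-6 + 0.204/1.07×10^-7 + 0.522/4.21×10^-7 + 0.245/2.72×10^-7) = 0.09749 rad.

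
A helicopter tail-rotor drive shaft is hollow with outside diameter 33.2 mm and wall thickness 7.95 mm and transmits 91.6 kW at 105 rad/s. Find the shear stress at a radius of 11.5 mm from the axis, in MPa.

ω = 105 rad/s, so T = P/ω = 91.6×10³ / 105.0 = 872.4 N·m.
J = π(d_o⁴ − d_i⁴)/32 = π(0.0332⁴ − 0.0173⁴)/32 = 1.105×10^-7 m⁴.
Shear stress varies linearly with radius: τ = T·r/J = 872.4 × 0.0115 / 1.105×10^-7 = 9.081×10^7 Pa.

90.8 MPa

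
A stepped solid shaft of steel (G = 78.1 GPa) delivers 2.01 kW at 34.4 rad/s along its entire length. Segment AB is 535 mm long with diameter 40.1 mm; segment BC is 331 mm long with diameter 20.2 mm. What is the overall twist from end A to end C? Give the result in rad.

0.0167 rad

ω = 34.4 rad/s, so T = P/ω = 2.01×10³ / 34.40 = 58.43 N·m.
J_AB = π(0.0401)⁴/32 = 2.54×10^-7 m⁴; J_BC = π(0.0202)⁴/32 = 1.63×10^-8 m⁴.
θ = (T/G)·Σ L_i/J_i = (58.43/78.1×10⁹)·(0.535/2.54×10^-7 + 0.331/1.63×10^-8) = 0.01673 rad.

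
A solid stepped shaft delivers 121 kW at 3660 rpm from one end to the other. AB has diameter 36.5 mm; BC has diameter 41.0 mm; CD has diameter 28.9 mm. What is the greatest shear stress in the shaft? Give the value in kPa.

66600 kPa

ω = 2π·3660/60 = 383.3 rad/s, so T = P/ω = 121×10³ / 383.3 = 315.7 N·m.
Under the same torque, τ_max = 16T/(πd³) is largest where d is smallest — segment CD (d = 28.9 mm).
τ_max = 16·315.7/(π·(0.0289)³) = 6.661×10^7 Pa.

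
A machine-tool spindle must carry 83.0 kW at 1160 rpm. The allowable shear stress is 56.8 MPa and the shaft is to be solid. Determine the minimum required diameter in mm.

ω = 2π·1160/60 = 121.5 rad/s, so T = P/ω = 83.0×10³ / 121.5 = 683.3 N·m.
For a solid shaft τ_max = 16T/(πd³), so d = (16T/(π τ_allow))^(1/3) = (16·683.3/(π·5.68×10^7))^(1/3) = 0.03942 m.

39.4 mm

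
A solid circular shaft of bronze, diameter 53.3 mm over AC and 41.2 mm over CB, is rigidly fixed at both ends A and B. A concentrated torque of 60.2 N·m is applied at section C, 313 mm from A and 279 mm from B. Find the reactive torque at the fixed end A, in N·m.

43.0 N·m

Compatibility: T_A·a/J_AC = T_B·b/J_CB with T_A + T_B = T₀.
J_AC = 7.92×10^-7 m⁴, J_CB = 2.83×10^-7 m⁴, so T_A = T₀·(J_AC/a)/((J_AC/a)+(J_CB/b)) = 42.98 N·m, T_B = 17.22 N·m.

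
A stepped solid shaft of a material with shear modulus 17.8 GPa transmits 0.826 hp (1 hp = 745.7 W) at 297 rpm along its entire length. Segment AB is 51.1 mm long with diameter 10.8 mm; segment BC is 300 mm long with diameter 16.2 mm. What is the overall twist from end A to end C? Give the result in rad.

ω = 2π·297/60 = 31.10 rad/s, so T = P/ω = 0.826×745.7 / 31.10 = 19.80 N·m.
J_AB = π(0.0108)⁴/32 = 1.34×10^-9 m⁴; J_BC = π(0.0162)⁴/32 = 6.76×10^-9 m⁴.
θ = (T/G)·Σ L_i/J_i = (19.80/17.8×10⁹)·(0.0511/1.34×10^-9 + 0.300/6.76×10^-9) = 0.09193 rad.

0.0919 rad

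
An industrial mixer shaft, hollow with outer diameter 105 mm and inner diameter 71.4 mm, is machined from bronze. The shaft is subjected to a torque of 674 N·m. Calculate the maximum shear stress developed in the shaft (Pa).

3.77e6 Pa

J = π(d_o⁴ − d_i⁴)/32 = π(0.105⁴ − 0.0714⁴)/32 = 9.382×10^-6 m⁴.
τ_max = T·r/J = 674.0 × 0.0525 / 9.382×10^-6 = 3.772×10^6 Pa.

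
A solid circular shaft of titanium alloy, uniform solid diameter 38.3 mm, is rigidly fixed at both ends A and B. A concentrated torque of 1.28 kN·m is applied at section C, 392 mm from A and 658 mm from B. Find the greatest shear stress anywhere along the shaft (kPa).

With uniform GJ and both ends fixed, compatibility θ_AC = θ_CB gives T_A·a = T_B·b, together with T_A + T_B = T₀.
T_A = T₀·b/(a+b) = 1280·658/1050 = 802.1 N·m; T_B = 477.9 N·m.
τ in each portion: τ_AC = 7.27×10^7 Pa, τ_CB = 4.33×10^7 Pa; maximum is in AC.
τ_max = T_AC·r/J = 802.1·0.0191/2.11×10^-7 = 7.271×10^7 Pa.

72700 kPa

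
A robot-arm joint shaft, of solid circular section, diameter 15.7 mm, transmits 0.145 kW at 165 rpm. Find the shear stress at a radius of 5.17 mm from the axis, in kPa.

ω = 2π·165/60 = 17.28 rad/s, so T = P/ω = 0.145×10³ / 17.28 = 8.392 N·m.
J = πd⁴/32 = π(0.0157)⁴/32 = 5.965×10^-9 m⁴.
Shear stress varies linearly with radius: τ = T·r/J = 8.392 × 0.00517 / 5.965×10^-9 = 7.274×10^6 Pa.

7270 kPa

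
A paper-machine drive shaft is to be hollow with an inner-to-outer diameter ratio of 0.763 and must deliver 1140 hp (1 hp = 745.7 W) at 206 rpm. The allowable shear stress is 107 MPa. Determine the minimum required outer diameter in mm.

ω = 2π·206/60 = 21.57 rad/s, so T = P/ω = 1140×745.7 / 21.57 = 39410 N·m.
For a hollow shaft with d_i/d_o = 0.763: τ_max = 16T/(π d_o³ (1−k⁴)), so d_o = [16T/(π τ_allow (1−k⁴))]^(1/3) = [16·39410/(π·1.07×10^8·0.6611)]^(1/3) = 0.1416 m.

142 mm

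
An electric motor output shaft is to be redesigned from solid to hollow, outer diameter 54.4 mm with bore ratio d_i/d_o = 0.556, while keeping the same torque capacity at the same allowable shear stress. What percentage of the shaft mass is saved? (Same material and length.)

26.1 %

Equal τ_max and T ⇒ the solid shaft needs d_s³ = d_o³(1−k⁴), so d_s = 54.4·(1−0.556⁴)^(1/3) = 52.61 mm.
Area ratio A_h/A_s = d_o²(1−k²)/d_s² = (1−k²)/(1−k⁴)^(2/3) = 0.7387.
Mass saving = 1 − 0.7387 = 26.1 %.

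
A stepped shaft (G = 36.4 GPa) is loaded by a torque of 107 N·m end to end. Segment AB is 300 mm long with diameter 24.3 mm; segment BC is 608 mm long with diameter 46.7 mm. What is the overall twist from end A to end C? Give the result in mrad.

29.6 mrad

J_AB = π(0.0243)⁴/32 = 3.42×10^-8 m⁴; J_BC = π(0.0467)⁴/32 = 4.67×10^-7 m⁴.
θ = (T/G)·Σ L_i/J_i = (107.0/36.4×10⁹)·(0.300/3.42×10^-8 + 0.608/4.67×10^-7) = 0.02959 rad.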